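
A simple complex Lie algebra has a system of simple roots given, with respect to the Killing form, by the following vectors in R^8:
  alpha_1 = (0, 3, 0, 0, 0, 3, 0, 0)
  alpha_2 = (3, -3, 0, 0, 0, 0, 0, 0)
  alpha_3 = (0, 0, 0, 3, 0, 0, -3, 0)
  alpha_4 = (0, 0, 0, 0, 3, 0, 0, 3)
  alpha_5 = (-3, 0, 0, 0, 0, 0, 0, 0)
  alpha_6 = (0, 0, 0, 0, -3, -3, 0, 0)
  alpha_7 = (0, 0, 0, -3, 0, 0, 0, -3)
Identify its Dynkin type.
B_7 (so(15))

Compute the Cartan integers a_ij = 2(alpha_i, alpha_j)/(alpha_j, alpha_j); the resulting 7x7 Cartan matrix is
[[2, -1, 0, 0, 0, -1, 0], [-1, 2, 0, 0, -2, 0, 0], [0, 0, 2, 0, 0, 0, -1], [0, 0, 0, 2, 0, -1, -1], [0, -1, 0, 0, 2, 0, 0], [-1, 0, 0, -1, 0, 2, 0], [0, 0, -1, -1, 0, 0, 2]].
The roots have two lengths (squared-length ratio 2:1); the short ones are alpha_{5}. The associated Dynkin diagram is a chain of 7 nodes with a double edge at one end; the terminal node there is the unique short simple root (B_7), so the type is B_7 (the algebra so(15)).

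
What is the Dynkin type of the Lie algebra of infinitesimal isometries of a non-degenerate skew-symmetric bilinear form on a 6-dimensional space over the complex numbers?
type C_3

This is sp(6), which has dimension 6(6+1)/2 = 21 and rank 6/2 = 3. In the classification of classical Lie algebras, the symplectic algebra sp(2n) has type C_n; here n = 3, so the Dynkin diagram is a chain of 3 nodes with a double edge at one end; the terminal node there is the unique long simple root (C_3). Hence the type is C_3.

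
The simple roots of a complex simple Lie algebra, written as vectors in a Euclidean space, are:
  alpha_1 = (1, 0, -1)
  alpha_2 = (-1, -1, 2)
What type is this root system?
G2

Compute the Cartan integers a_ij = 2(alpha_i, alpha_j)/(alpha_j, alpha_j); the resulting 2x2 Cartan matrix is
[[2, -1], [-3, 2]].
The roots have two lengths (squared-length ratio 3:1); the short ones are alpha_{1}. The associated Dynkin diagram is two nodes joined by a triple edge (G_2), so the type is G_2.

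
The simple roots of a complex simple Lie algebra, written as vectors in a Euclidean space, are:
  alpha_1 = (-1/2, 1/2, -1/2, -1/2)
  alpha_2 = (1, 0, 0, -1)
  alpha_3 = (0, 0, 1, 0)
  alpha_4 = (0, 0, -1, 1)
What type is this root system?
Compute the Cartan integers a_ij = 2(alpha_i, alpha_j)/(alpha_j, alpha_j); the resulting 4x4 Cartan matrix is
[[2, 0, -1, 0], [0, 2, 0, -1], [-1, 0, 2, -1], [0, -1, -2, 2]].
The roots have two lengths (squared-length ratio 2:1); the short ones are alpha_{1,3}. The associated Dynkin diagram is a chain of 4 nodes with a double edge between the middle two (F_4), so the type is F_4.

type F_4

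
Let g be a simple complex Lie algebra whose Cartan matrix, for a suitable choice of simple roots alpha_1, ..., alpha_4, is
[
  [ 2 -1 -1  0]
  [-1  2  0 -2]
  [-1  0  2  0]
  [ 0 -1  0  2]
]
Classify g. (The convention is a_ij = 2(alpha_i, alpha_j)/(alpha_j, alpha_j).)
B4

The matrix has rank 4 with 2's on the diagonal. Reading the off-diagonal entries as Dynkin edges (a single edge where a_ij = a_ji = -1; a double or triple edge where a_ij * a_ji = 2 or 3), the diagram is a chain of 4 nodes with a double edge at one end; the terminal node there is the unique short simple root (B_4). One simple-root ordering that puts it in standard form is (alpha_3, alpha_1, alpha_2, alpha_4). So the algebra is type B_4, i.e. so(9).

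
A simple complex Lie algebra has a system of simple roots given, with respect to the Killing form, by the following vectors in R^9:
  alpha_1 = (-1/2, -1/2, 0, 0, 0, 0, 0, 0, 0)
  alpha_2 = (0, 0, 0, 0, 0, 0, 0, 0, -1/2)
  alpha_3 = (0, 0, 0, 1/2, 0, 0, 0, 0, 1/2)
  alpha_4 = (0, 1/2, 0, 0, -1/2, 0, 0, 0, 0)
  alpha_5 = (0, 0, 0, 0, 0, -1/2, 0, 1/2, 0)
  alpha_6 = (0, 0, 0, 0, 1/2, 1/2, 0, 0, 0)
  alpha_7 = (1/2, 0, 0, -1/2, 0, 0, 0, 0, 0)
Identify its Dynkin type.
Compute the Cartan integers a_ij = 2(alpha_i, alpha_j)/(alpha_j, alpha_j); the resulting 7x7 Cartan matrix is
[[2, 0, 0, -1, 0, 0, -1], [0, 2, -1, 0, 0, 0, 0], [0, -2, 2, 0, 0, 0, -1], [-1, 0, 0, 2, 0, -1, 0], [0, 0, 0, 0, 2, -1, 0], [0, 0, 0, -1, -1, 2, 0], [-1, 0, -1, 0, 0, 0, 2]].
The roots have two lengths (squared-length ratio 2:1); the short ones are alpha_{2}. The associated Dynkin diagram is a chain of 7 nodes with a double edge at one end; the terminal node there is the unique short simple root (B_7), so the type is B_7 (the algebra so(15)).

B_7 (so(15))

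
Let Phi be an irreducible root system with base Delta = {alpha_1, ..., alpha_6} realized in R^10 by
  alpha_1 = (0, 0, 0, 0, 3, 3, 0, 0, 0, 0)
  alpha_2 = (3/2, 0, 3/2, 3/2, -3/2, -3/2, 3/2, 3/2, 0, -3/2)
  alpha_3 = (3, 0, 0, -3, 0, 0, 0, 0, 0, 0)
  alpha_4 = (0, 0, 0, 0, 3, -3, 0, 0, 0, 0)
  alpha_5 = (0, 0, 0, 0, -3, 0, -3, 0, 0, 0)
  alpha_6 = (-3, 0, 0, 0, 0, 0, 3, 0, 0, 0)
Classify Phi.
Compute the Cartan integers a_ij = 2(alpha_i, alpha_j)/(alpha_j, alpha_j); the resulting 6x6 Cartan matrix is
[[2, -1, 0, 0, -1, 0], [-1, 2, 0, 0, 0, 0], [0, 0, 2, 0, 0, -1], [0, 0, 0, 2, -1, 0], [-1, 0, 0, -1, 2, -1], [0, 0, -1, 0, -1, 2]].
All simple roots have the same length, so the diagram is simply laced. The associated Dynkin diagram is a chain of 5 nodes with one extra node attached to the third node from one end (E_6), so the type is E_6.

E_6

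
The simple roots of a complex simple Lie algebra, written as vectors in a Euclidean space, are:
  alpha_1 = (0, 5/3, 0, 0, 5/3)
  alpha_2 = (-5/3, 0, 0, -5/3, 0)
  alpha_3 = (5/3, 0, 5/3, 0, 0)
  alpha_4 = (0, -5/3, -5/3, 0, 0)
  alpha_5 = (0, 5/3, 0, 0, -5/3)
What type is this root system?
D_5

Compute the Cartan integers a_ij = 2(alpha_i, alpha_j)/(alpha_j, alpha_j); the resulting 5x5 Cartan matrix is
[[2, 0, 0, -1, 0], [0, 2, -1, 0, 0], [0, -1, 2, -1, 0], [-1, 0, -1, 2, -1], [0, 0, 0, -1, 2]].
All simple roots have the same length, so the diagram is simply laced. The associated Dynkin diagram is a chain of 3 nodes with a fork of two nodes at one end (D_5), so the type is D_5 (the algebra so(10)).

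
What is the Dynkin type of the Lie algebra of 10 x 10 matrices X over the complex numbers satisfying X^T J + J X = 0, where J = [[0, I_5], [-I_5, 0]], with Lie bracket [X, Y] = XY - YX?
This is sp(10), which has dimension 10(10+1)/2 = 55 and rank 10/2 = 5. In the classification of classical Lie algebras, the symplectic algebra sp(2n) has type C_n; here n = 5, so the Dynkin diagram is a chain of 5 nodes with a double edge at one end; the terminal node there is the unique long simple root (C_5). Hence the type is C_5.

type C_5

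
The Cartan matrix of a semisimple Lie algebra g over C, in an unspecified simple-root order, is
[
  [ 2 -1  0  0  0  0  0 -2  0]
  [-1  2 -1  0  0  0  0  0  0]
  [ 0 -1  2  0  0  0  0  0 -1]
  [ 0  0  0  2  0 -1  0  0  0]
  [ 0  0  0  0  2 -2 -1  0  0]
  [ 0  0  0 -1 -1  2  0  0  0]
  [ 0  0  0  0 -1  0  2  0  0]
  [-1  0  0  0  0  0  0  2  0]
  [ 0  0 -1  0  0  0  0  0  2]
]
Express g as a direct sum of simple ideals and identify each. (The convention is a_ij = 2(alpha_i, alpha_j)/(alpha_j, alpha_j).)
The diagram associated to this matrix has two connected components: the simple roots {alpha_1, alpha_2, alpha_3, alpha_8, alpha_9} form a chain of 5 nodes with a double edge at one end; the terminal node there is the unique short simple root (B_5), and {alpha_4, alpha_5, alpha_6, alpha_7} form a chain of 4 nodes with a double edge between the middle two (F_4). A semisimple Lie algebra decomposes uniquely as the direct sum of simple ideals, one per connected component of its Dynkin diagram, so g ≅ B_5 ⊕ F_4 (dimension 55 + 52 = 107).

B5 ⊕ F4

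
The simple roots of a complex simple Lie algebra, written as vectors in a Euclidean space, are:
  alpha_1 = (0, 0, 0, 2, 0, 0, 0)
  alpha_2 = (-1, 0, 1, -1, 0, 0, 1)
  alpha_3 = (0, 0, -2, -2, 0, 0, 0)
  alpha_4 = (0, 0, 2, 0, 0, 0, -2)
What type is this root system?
Compute the Cartan integers a_ij = 2(alpha_i, alpha_j)/(alpha_j, alpha_j); the resulting 4x4 Cartan matrix is
[[2, -1, -1, 0], [-1, 2, 0, 0], [-2, 0, 2, -1], [0, 0, -1, 2]].
The roots have two lengths (squared-length ratio 2:1); the short ones are alpha_{1,2}. The associated Dynkin diagram is a chain of 4 nodes with a double edge between the middle two (F_4), so the type is F_4.

type F_4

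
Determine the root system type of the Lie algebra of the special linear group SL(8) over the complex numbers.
type A_7

This is sl(8), which has dimension 8^2 - 1 = 63 and rank 8 - 1 = 7 (a Cartan subalgebra is the diagonal traceless matrices). In the classification of classical Lie algebras, the special linear algebra sl(n+1) has type A_n; here n = 7, so the Dynkin diagram is a chain of 7 nodes with single edges (A_7). Hence the type is A_7.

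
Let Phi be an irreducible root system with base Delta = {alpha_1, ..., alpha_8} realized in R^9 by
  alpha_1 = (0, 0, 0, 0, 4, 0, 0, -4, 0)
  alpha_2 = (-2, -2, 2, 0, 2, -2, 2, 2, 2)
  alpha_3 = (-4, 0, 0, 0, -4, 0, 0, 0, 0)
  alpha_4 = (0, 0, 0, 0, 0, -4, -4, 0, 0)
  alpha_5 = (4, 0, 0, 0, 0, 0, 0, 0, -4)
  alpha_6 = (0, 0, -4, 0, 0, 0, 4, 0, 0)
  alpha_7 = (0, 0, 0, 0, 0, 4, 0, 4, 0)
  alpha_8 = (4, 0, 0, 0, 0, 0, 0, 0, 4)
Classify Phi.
E_8

Compute the Cartan integers a_ij = 2(alpha_i, alpha_j)/(alpha_j, alpha_j); the resulting 8x8 Cartan matrix is
[[2, 0, -1, 0, 0, 0, -1, 0], [0, 2, 0, 0, -1, 0, 0, 0], [-1, 0, 2, 0, -1, 0, 0, -1], [0, 0, 0, 2, 0, -1, -1, 0], [0, -1, -1, 0, 2, 0, 0, 0], [0, 0, 0, -1, 0, 2, 0, 0], [-1, 0, 0, -1, 0, 0, 2, 0], [0, 0, -1, 0, 0, 0, 0, 2]].
All simple roots have the same length, so the diagram is simply laced. The associated Dynkin diagram is a chain of 7 nodes with one extra node attached to the third node from one end (E_8), so the type is E_8.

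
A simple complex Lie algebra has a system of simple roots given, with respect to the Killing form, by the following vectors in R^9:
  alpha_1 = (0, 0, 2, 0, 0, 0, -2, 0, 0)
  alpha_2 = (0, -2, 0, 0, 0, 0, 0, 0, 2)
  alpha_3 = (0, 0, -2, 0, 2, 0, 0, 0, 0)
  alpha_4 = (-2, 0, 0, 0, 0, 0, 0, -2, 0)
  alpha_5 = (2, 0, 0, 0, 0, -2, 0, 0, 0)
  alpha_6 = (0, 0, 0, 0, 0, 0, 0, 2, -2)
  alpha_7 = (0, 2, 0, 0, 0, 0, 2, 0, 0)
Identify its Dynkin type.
A_7

Compute the Cartan integers a_ij = 2(alpha_i, alpha_j)/(alpha_j, alpha_j); the resulting 7x7 Cartan matrix is
[[2, 0, -1, 0, 0, 0, -1], [0, 2, 0, 0, 0, -1, -1], [-1, 0, 2, 0, 0, 0, 0], [0, 0, 0, 2, -1, -1, 0], [0, 0, 0, -1, 2, 0, 0], [0, -1, 0, -1, 0, 2, 0], [-1, -1, 0, 0, 0, 0, 2]].
All simple roots have the same length, so the diagram is simply laced. The associated Dynkin diagram is a chain of 7 nodes with single edges (A_7), so the type is A_7 (the algebra sl(8)).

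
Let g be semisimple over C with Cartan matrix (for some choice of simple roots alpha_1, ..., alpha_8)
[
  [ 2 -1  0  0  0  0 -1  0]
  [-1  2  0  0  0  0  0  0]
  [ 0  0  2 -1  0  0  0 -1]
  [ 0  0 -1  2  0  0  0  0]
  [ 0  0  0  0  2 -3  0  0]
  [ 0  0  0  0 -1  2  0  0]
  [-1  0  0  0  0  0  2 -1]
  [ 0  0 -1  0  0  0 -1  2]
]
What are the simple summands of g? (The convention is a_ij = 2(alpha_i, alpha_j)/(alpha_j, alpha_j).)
The diagram associated to this matrix has two connected components: the simple roots {alpha_1, alpha_2, alpha_3, alpha_4, alpha_7, alpha_8} form a chain of 6 nodes with single edges (A_6), and {alpha_5, alpha_6} form two nodes joined by a triple edge (G_2). A semisimple Lie algebra decomposes uniquely as the direct sum of simple ideals, one per connected component of its Dynkin diagram, so g ≅ A_6 ⊕ G_2 (dimension 48 + 14 = 62).

A6 ⊕ G2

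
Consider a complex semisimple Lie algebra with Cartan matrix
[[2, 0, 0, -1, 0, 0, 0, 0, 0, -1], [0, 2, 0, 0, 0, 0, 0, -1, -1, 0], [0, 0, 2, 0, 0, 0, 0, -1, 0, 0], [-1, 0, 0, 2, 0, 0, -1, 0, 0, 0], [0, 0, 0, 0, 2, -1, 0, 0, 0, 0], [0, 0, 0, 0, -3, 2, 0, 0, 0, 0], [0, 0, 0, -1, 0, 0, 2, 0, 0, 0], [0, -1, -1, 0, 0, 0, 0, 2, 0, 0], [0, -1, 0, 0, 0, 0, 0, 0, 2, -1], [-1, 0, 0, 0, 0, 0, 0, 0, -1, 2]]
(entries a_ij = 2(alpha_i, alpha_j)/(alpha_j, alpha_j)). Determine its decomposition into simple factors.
A_8 (sl(9)) ⊕ G_2

The diagram associated to this matrix has two connected components: the simple roots {alpha_1, alpha_2, alpha_3, alpha_4, alpha_7, alpha_8, alpha_9, alpha_10} form a chain of 8 nodes with single edges (A_8), and {alpha_5, alpha_6} form two nodes joined by a triple edge (G_2). A semisimple Lie algebra decomposes uniquely as the direct sum of simple ideals, one per connected component of its Dynkin diagram, so g ≅ A_8 ⊕ G_2 (dimension 80 + 14 = 94).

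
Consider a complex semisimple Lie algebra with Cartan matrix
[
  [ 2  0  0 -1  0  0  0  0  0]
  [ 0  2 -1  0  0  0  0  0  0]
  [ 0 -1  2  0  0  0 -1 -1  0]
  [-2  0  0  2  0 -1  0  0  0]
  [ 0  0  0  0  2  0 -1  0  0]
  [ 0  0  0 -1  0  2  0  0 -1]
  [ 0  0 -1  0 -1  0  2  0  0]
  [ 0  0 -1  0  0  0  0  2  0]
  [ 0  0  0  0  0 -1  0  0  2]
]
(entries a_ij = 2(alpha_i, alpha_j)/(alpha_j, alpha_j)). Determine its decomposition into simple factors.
B_4 (so(9)) + D_5 (so(10))

The diagram associated to this matrix has two connected components: the simple roots {alpha_1, alpha_4, alpha_6, alpha_9} form a chain of 4 nodes with a double edge at one end; the terminal node there is the unique short simple root (B_4), and {alpha_2, alpha_3, alpha_5, alpha_7, alpha_8} form a chain of 3 nodes with a fork of two nodes at one end (D_5). A semisimple Lie algebra decomposes uniquely as the direct sum of simple ideals, one per connected component of its Dynkin diagram, so g ≅ B_4 ⊕ D_5 (dimension 36 + 45 = 81).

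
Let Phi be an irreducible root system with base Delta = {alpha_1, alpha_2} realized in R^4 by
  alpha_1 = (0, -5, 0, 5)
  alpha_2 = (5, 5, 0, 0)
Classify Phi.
A_2

Compute the Cartan integers a_ij = 2(alpha_i, alpha_j)/(alpha_j, alpha_j); the resulting 2x2 Cartan matrix is
[[2, -1], [-1, 2]].
All simple roots have the same length, so the diagram is simply laced. The associated Dynkin diagram is a chain of 2 nodes with single edges (A_2), so the type is A_2 (the algebra sl(3)).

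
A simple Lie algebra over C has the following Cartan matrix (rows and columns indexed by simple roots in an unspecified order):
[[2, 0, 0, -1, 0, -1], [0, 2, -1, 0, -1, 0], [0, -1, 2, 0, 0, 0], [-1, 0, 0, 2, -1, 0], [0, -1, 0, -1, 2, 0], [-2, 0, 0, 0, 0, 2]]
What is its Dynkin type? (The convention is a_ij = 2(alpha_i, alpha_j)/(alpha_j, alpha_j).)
C_6

The matrix has rank 6 with 2's on the diagonal. Reading the off-diagonal entries as Dynkin edges (a single edge where a_ij = a_ji = -1; a double or triple edge where a_ij * a_ji = 2 or 3), the diagram is a chain of 6 nodes with a double edge at one end; the terminal node there is the unique long simple root (C_6). One simple-root ordering that puts it in standard form is (alpha_3, alpha_2, alpha_5, alpha_4, alpha_1, alpha_6). So the algebra is type C_6, i.e. sp(12).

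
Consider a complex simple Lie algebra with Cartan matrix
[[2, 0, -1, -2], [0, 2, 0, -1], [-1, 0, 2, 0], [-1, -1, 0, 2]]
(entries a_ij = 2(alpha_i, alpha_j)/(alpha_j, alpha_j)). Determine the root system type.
F_4

The matrix has rank 4 with 2's on the diagonal. Reading the off-diagonal entries as Dynkin edges (a single edge where a_ij = a_ji = -1; a double or triple edge where a_ij * a_ji = 2 or 3), the diagram is a chain of 4 nodes with a double edge between the middle two (F_4). One simple-root ordering that puts it in standard form is (alpha_3, alpha_1, alpha_4, alpha_2). So the algebra is type F_4.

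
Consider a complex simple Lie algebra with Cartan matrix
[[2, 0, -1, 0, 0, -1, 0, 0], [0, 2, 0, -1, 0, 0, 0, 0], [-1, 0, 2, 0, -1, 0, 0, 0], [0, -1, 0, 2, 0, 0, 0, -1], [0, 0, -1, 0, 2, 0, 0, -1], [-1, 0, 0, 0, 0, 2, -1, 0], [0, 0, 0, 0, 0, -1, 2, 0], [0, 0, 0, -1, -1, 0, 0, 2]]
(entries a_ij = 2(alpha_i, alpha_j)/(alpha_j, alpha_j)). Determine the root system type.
The matrix has rank 8 with 2's on the diagonal. Reading the off-diagonal entries as Dynkin edges (a single edge where a_ij = a_ji = -1; a double or triple edge where a_ij * a_ji = 2 or 3), the diagram is a chain of 8 nodes with single edges (A_8). One simple-root ordering that puts it in standard form is (alpha_2, alpha_4, alpha_8, alpha_5, alpha_3, alpha_1, alpha_6, alpha_7). So the algebra is type A_8, i.e. sl(9).

A_8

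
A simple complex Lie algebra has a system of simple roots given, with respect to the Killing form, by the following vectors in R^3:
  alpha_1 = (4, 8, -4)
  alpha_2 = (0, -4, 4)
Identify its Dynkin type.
G_2

Compute the Cartan integers a_ij = 2(alpha_i, alpha_j)/(alpha_j, alpha_j); the resulting 2x2 Cartan matrix is
[[2, -3], [-1, 2]].
The roots have two lengths (squared-length ratio 3:1); the short ones are alpha_{2}. The associated Dynkin diagram is two nodes joined by a triple edge (G_2), so the type is G_2.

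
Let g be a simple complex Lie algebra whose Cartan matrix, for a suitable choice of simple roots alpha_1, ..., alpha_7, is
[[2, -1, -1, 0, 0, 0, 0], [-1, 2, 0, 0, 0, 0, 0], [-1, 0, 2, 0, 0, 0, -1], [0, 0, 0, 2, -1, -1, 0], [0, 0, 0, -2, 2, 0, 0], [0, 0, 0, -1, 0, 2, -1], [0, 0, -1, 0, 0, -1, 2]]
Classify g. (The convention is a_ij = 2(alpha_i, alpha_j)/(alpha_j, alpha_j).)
The matrix has rank 7 with 2's on the diagonal. Reading the off-diagonal entries as Dynkin edges (a single edge where a_ij = a_ji = -1; a double or triple edge where a_ij * a_ji = 2 or 3), the diagram is a chain of 7 nodes with a double edge at one end; the terminal node there is the unique long simple root (C_7). One simple-root ordering that puts it in standard form is (alpha_2, alpha_1, alpha_3, alpha_7, alpha_6, alpha_4, alpha_5). So the algebra is type C_7, i.e. sp(14).

C_7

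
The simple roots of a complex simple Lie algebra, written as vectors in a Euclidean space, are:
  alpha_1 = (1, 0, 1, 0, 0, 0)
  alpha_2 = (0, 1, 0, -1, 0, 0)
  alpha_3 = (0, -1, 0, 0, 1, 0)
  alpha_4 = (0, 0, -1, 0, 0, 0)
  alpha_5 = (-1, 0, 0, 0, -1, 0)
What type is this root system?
B_5 (so(11))

Compute the Cartan integers a_ij = 2(alpha_i, alpha_j)/(alpha_j, alpha_j); the resulting 5x5 Cartan matrix is
[[2, 0, 0, -2, -1], [0, 2, -1, 0, 0], [0, -1, 2, 0, -1], [-1, 0, 0, 2, 0], [-1, 0, -1, 0, 2]].
The roots have two lengths (squared-length ratio 2:1); the short ones are alpha_{4}. The associated Dynkin diagram is a chain of 5 nodes with a double edge at one end; the terminal node there is the unique short simple root (B_5), so the type is B_5 (the algebra so(11)).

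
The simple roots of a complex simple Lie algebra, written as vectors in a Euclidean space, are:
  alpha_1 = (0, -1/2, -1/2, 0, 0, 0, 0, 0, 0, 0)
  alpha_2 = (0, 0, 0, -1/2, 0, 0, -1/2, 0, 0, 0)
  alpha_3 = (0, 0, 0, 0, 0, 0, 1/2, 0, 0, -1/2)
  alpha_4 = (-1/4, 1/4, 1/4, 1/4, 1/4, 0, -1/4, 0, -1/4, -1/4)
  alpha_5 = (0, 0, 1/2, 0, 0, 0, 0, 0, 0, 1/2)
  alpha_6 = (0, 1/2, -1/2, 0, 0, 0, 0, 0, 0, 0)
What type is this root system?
Compute the Cartan integers a_ij = 2(alpha_i, alpha_j)/(alpha_j, alpha_j); the resulting 6x6 Cartan matrix is
[[2, 0, 0, -1, -1, 0], [0, 2, -1, 0, 0, 0], [0, -1, 2, 0, -1, 0], [-1, 0, 0, 2, 0, 0], [-1, 0, -1, 0, 2, -1], [0, 0, 0, 0, -1, 2]].
All simple roots have the same length, so the diagram is simply laced. The associated Dynkin diagram is a chain of 5 nodes with one extra node attached to the third node from one end (E_6), so the type is E_6.

type E_6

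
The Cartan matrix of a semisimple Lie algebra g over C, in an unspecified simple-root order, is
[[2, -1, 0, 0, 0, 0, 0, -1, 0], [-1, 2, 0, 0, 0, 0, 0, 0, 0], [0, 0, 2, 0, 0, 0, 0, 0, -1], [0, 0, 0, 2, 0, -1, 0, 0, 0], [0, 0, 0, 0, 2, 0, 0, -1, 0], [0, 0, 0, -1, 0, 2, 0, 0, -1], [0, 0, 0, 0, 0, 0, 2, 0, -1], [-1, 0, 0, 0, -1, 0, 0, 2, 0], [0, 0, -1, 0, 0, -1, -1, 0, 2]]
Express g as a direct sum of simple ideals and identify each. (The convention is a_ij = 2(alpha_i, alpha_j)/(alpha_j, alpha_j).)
type A_4 + type D_5

The diagram associated to this matrix has two connected components: the simple roots {alpha_1, alpha_2, alpha_5, alpha_8} form a chain of 4 nodes with single edges (A_4), and {alpha_3, alpha_4, alpha_6, alpha_7, alpha_9} form a chain of 3 nodes with a fork of two nodes at one end (D_5). A semisimple Lie algebra decomposes uniquely as the direct sum of simple ideals, one per connected component of its Dynkin diagram, so g ≅ A_4 ⊕ D_5 (dimension 24 + 45 = 69).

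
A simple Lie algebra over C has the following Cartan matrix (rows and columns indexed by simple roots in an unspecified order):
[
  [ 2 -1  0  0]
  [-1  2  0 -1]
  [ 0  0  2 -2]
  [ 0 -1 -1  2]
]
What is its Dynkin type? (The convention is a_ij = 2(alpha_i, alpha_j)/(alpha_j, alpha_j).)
type C_4

The matrix has rank 4 with 2's on the diagonal. Reading the off-diagonal entries as Dynkin edges (a single edge where a_ij = a_ji = -1; a double or triple edge where a_ij * a_ji = 2 or 3), the diagram is a chain of 4 nodes with a double edge at one end; the terminal node there is the unique long simple root (C_4). One simple-root ordering that puts it in standard form is (alpha_1, alpha_2, alpha_4, alpha_3). So the algebra is type C_4, i.e. sp(8).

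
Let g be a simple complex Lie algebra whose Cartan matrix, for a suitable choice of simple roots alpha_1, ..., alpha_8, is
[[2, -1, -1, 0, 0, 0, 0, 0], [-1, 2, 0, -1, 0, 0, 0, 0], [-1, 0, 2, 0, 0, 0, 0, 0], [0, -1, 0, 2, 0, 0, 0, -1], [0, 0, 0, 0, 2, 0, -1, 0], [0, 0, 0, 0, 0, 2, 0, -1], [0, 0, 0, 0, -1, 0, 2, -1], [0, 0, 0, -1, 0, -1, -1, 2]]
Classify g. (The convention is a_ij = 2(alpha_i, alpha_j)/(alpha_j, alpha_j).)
The matrix has rank 8 with 2's on the diagonal. Reading the off-diagonal entries as Dynkin edges (a single edge where a_ij = a_ji = -1; a double or triple edge where a_ij * a_ji = 2 or 3), the diagram is a chain of 7 nodes with one extra node attached to the third node from one end (E_8). One simple-root ordering that puts it in standard form is (alpha_5, alpha_6, alpha_7, alpha_8, alpha_4, alpha_2, alpha_1, alpha_3). So the algebra is type E_8.

E_8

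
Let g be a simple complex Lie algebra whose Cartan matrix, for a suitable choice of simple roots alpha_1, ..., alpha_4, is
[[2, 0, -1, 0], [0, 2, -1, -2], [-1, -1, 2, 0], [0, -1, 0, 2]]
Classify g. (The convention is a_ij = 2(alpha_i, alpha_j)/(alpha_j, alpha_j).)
The matrix has rank 4 with 2's on the diagonal. Reading the off-diagonal entries as Dynkin edges (a single edge where a_ij = a_ji = -1; a double or triple edge where a_ij * a_ji = 2 or 3), the diagram is a chain of 4 nodes with a double edge at one end; the terminal node there is the unique short simple root (B_4). One simple-root ordering that puts it in standard form is (alpha_1, alpha_3, alpha_2, alpha_4). So the algebra is type B_4, i.e. so(9).

B4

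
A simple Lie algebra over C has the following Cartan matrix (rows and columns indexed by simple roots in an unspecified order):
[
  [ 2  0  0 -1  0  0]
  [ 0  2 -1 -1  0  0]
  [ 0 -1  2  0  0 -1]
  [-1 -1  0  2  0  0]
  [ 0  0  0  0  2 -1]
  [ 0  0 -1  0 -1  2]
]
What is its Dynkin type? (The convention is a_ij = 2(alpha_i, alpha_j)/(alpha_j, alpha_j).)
A6

The matrix has rank 6 with 2's on the diagonal. Reading the off-diagonal entries as Dynkin edges (a single edge where a_ij = a_ji = -1; a double or triple edge where a_ij * a_ji = 2 or 3), the diagram is a chain of 6 nodes with single edges (A_6). One simple-root ordering that puts it in standard form is (alpha_1, alpha_4, alpha_2, alpha_3, alpha_6, alpha_5). So the algebra is type A_6, i.e. sl(7).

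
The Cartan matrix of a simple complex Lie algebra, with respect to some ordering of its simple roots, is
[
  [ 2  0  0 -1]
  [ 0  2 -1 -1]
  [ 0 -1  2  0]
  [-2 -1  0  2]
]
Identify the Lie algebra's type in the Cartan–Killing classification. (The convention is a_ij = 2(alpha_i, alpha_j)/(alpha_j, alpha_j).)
The matrix has rank 4 with 2's on the diagonal. Reading the off-diagonal entries as Dynkin edges (a single edge where a_ij = a_ji = -1; a double or triple edge where a_ij * a_ji = 2 or 3), the diagram is a chain of 4 nodes with a double edge at one end; the terminal node there is the unique short simple root (B_4). One simple-root ordering that puts it in standard form is (alpha_3, alpha_2, alpha_4, alpha_1). So the algebra is type B_4, i.e. so(9).

B_4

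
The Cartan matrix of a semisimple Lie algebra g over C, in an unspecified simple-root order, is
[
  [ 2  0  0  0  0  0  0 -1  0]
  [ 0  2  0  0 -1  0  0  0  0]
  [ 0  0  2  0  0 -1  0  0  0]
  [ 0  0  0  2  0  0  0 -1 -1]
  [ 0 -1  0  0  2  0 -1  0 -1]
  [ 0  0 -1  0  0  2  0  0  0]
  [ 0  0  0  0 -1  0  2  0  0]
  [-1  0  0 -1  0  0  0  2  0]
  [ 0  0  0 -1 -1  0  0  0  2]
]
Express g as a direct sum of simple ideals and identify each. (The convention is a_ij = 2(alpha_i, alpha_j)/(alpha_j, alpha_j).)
A2 ⊕ D7

The diagram associated to this matrix has two connected components: the simple roots {alpha_3, alpha_6} form a chain of 2 nodes with single edges (A_2), and {alpha_1, alpha_2, alpha_4, alpha_5, alpha_7, alpha_8, alpha_9} form a chain of 5 nodes with a fork of two nodes at one end (D_7). A semisimple Lie algebra decomposes uniquely as the direct sum of simple ideals, one per connected component of its Dynkin diagram, so g ≅ A_2 ⊕ D_7 (dimension 8 + 91 = 99).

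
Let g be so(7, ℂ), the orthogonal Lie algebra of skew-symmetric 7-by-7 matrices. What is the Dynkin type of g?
B_3 (so(7))

This is so(7) with 7 odd, which has dimension 7(7-1)/2 = 21 and rank (7-1)/2 = 3. In the classification of classical Lie algebras, the orthogonal algebra so(2n+1) in an odd number of variables has type B_n; here n = 3, so the Dynkin diagram is a chain of 3 nodes with a double edge at one end; the terminal node there is the unique short simple root (B_3). Hence the type is B_3.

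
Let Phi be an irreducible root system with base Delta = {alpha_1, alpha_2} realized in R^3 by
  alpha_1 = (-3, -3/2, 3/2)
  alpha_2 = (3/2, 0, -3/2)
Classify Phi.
Compute the Cartan integers a_ij = 2(alpha_i, alpha_j)/(alpha_j, alpha_j); the resulting 2x2 Cartan matrix is
[[2, -3], [-1, 2]].
The roots have two lengths (squared-length ratio 3:1); the short ones are alpha_{2}. The associated Dynkin diagram is two nodes joined by a triple edge (G_2), so the type is G_2.

G2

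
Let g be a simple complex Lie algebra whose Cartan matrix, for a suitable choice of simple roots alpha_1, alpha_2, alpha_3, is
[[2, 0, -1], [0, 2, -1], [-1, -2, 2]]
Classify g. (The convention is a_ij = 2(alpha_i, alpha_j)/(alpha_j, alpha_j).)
The matrix has rank 3 with 2's on the diagonal. Reading the off-diagonal entries as Dynkin edges (a single edge where a_ij = a_ji = -1; a double or triple edge where a_ij * a_ji = 2 or 3), the diagram is a chain of 3 nodes with a double edge at one end; the terminal node there is the unique short simple root (B_3). One simple-root ordering that puts it in standard form is (alpha_1, alpha_3, alpha_2). So the algebra is type B_3, i.e. so(7).

type B_3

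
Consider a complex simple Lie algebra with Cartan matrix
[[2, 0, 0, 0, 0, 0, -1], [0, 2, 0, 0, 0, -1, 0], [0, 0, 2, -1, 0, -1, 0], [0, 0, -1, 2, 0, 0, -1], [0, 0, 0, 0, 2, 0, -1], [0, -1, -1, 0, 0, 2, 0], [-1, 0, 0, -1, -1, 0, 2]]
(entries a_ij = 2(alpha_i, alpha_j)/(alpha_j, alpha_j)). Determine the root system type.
D_7 (so(14))

The matrix has rank 7 with 2's on the diagonal. Reading the off-diagonal entries as Dynkin edges (a single edge where a_ij = a_ji = -1; a double or triple edge where a_ij * a_ji = 2 or 3), the diagram is a chain of 5 nodes with a fork of two nodes at one end (D_7). One simple-root ordering that puts it in standard form is (alpha_2, alpha_6, alpha_3, alpha_4, alpha_7, alpha_5, alpha_1). So the algebra is type D_7, i.e. so(14).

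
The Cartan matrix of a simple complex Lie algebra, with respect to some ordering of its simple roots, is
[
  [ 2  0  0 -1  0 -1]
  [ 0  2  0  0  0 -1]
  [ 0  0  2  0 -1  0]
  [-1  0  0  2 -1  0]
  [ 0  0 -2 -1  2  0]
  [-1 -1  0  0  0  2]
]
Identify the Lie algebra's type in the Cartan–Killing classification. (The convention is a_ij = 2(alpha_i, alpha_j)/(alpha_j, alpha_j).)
type B_6

The matrix has rank 6 with 2's on the diagonal. Reading the off-diagonal entries as Dynkin edges (a single edge where a_ij = a_ji = -1; a double or triple edge where a_ij * a_ji = 2 or 3), the diagram is a chain of 6 nodes with a double edge at one end; the terminal node there is the unique short simple root (B_6). One simple-root ordering that puts it in standard form is (alpha_2, alpha_6, alpha_1, alpha_4, alpha_5, alpha_3). So the algebra is type B_6, i.e. so(13).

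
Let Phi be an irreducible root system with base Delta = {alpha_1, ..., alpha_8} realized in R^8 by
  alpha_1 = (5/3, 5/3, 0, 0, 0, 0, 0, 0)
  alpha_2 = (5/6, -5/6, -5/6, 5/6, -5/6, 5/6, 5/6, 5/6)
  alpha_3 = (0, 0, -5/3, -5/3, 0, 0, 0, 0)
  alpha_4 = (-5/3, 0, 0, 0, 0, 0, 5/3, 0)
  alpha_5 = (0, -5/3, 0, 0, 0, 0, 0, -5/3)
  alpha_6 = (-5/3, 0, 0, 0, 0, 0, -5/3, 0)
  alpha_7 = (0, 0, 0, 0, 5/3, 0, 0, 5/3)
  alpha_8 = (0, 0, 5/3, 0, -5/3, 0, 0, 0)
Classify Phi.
Compute the Cartan integers a_ij = 2(alpha_i, alpha_j)/(alpha_j, alpha_j); the resulting 8x8 Cartan matrix is
[[2, 0, 0, -1, -1, -1, 0, 0], [0, 2, 0, 0, 0, -1, 0, 0], [0, 0, 2, 0, 0, 0, 0, -1], [-1, 0, 0, 2, 0, 0, 0, 0], [-1, 0, 0, 0, 2, 0, -1, 0], [-1, -1, 0, 0, 0, 2, 0, 0], [0, 0, 0, 0, -1, 0, 2, -1], [0, 0, -1, 0, 0, 0, -1, 2]].
All simple roots have the same length, so the diagram is simply laced. The associated Dynkin diagram is a chain of 7 nodes with one extra node attached to the third node from one end (E_8), so the type is E_8.

E8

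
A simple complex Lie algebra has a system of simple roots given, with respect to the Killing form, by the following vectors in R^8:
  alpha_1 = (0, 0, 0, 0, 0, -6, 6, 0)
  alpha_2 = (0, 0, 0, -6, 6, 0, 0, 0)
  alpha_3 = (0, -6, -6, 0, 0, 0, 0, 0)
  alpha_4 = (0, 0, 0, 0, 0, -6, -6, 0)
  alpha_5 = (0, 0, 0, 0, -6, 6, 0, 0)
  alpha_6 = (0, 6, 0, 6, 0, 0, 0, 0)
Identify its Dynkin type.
Compute the Cartan integers a_ij = 2(alpha_i, alpha_j)/(alpha_j, alpha_j); the resulting 6x6 Cartan matrix is
[[2, 0, 0, 0, -1, 0], [0, 2, 0, 0, -1, -1], [0, 0, 2, 0, 0, -1], [0, 0, 0, 2, -1, 0], [-1, -1, 0, -1, 2, 0], [0, -1, -1, 0, 0, 2]].
All simple roots have the same length, so the diagram is simply laced. The associated Dynkin diagram is a chain of 4 nodes with a fork of two nodes at one end (D_6), so the type is D_6 (the algebra so(12)).

D_6 (so(12))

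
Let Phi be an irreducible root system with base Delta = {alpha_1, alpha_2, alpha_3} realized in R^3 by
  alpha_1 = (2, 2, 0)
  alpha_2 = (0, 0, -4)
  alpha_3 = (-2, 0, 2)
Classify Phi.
Compute the Cartan integers a_ij = 2(alpha_i, alpha_j)/(alpha_j, alpha_j); the resulting 3x3 Cartan matrix is
[[2, 0, -1], [0, 2, -2], [-1, -1, 2]].
The roots have two lengths (squared-length ratio 2:1); the short ones are alpha_{1,3}. The associated Dynkin diagram is a chain of 3 nodes with a double edge at one end; the terminal node there is the unique long simple root (C_3), so the type is C_3 (the algebra sp(6)).

C_3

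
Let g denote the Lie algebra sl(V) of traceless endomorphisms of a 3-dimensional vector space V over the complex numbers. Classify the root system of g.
This is sl(3), which has dimension 3^2 - 1 = 8 and rank 3 - 1 = 2 (a Cartan subalgebra is the diagonal traceless matrices). In the classification of classical Lie algebras, the special linear algebra sl(n+1) has type A_n; here n = 2, so the Dynkin diagram is a chain of 2 nodes with single edges (A_2). Hence the type is A_2.

A_2 (sl(3))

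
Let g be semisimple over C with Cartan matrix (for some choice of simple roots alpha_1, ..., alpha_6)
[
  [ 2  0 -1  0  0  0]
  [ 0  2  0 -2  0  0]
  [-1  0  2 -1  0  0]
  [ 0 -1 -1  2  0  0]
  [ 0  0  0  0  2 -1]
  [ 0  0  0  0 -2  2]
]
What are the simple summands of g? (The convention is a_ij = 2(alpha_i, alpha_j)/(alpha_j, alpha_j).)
type B_2 ⊕ type C_4

The diagram associated to this matrix has two connected components: the simple roots {alpha_5, alpha_6} form a chain of 2 nodes with a double edge at one end; the terminal node there is the unique short simple root (B_2), and {alpha_1, alpha_2, alpha_3, alpha_4} form a chain of 4 nodes with a double edge at one end; the terminal node there is the unique long simple root (C_4). A semisimple Lie algebra decomposes uniquely as the direct sum of simple ideals, one per connected component of its Dynkin diagram, so g ≅ B_2 ⊕ C_4 (dimension 10 + 36 = 46).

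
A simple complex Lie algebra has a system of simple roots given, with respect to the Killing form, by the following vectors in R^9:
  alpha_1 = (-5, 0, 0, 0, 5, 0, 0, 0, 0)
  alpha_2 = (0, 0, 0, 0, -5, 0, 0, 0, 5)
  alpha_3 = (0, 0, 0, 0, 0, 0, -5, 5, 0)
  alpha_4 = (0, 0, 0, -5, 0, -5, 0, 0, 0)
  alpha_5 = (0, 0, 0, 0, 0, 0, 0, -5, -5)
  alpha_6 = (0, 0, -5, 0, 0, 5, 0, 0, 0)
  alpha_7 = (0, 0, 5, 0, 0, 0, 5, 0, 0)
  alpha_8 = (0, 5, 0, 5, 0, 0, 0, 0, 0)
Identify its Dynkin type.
Compute the Cartan integers a_ij = 2(alpha_i, alpha_j)/(alpha_j, alpha_j); the resulting 8x8 Cartan matrix is
[[2, -1, 0, 0, 0, 0, 0, 0], [-1, 2, 0, 0, -1, 0, 0, 0], [0, 0, 2, 0, -1, 0, -1, 0], [0, 0, 0, 2, 0, -1, 0, -1], [0, -1, -1, 0, 2, 0, 0, 0], [0, 0, 0, -1, 0, 2, -1, 0], [0, 0, -1, 0, 0, -1, 2, 0], [0, 0, 0, -1, 0, 0, 0, 2]].
All simple roots have the same length, so the diagram is simply laced. The associated Dynkin diagram is a chain of 8 nodes with single edges (A_8), so the type is A_8 (the algebra sl(9)).

A_8 (sl(9))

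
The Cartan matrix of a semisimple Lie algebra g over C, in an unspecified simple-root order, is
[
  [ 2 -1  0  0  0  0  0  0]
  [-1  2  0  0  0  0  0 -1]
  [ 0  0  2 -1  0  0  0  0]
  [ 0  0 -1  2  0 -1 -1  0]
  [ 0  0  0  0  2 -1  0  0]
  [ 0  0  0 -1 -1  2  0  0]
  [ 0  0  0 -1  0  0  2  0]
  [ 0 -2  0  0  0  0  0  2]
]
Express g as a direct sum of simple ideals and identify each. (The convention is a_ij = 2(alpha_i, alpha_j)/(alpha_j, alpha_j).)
C3 ⊕ D5

The diagram associated to this matrix has two connected components: the simple roots {alpha_1, alpha_2, alpha_8} form a chain of 3 nodes with a double edge at one end; the terminal node there is the unique long simple root (C_3), and {alpha_3, alpha_4, alpha_5, alpha_6, alpha_7} form a chain of 3 nodes with a fork of two nodes at one end (D_5). A semisimple Lie algebra decomposes uniquely as the direct sum of simple ideals, one per connected component of its Dynkin diagram, so g ≅ C_3 ⊕ D_5 (dimension 21 + 45 = 66).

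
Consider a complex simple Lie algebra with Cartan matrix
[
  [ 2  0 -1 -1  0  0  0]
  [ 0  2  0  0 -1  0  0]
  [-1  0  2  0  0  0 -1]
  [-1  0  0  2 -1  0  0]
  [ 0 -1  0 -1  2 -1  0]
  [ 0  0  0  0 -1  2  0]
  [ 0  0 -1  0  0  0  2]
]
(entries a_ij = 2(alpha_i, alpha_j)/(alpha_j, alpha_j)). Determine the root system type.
The matrix has rank 7 with 2's on the diagonal. Reading the off-diagonal entries as Dynkin edges (a single edge where a_ij = a_ji = -1; a double or triple edge where a_ij * a_ji = 2 or 3), the diagram is a chain of 5 nodes with a fork of two nodes at one end (D_7). One simple-root ordering that puts it in standard form is (alpha_7, alpha_3, alpha_1, alpha_4, alpha_5, alpha_2, alpha_6). So the algebra is type D_7, i.e. so(14).

type D_7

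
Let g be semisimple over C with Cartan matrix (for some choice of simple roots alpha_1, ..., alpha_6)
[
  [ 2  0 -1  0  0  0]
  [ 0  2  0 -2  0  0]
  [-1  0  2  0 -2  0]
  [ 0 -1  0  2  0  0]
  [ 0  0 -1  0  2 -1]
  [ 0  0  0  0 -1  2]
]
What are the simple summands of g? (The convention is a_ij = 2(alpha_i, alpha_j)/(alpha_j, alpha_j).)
B_2 + F_4

The diagram associated to this matrix has two connected components: the simple roots {alpha_2, alpha_4} form a chain of 2 nodes with a double edge at one end; the terminal node there is the unique short simple root (B_2), and {alpha_1, alpha_3, alpha_5, alpha_6} form a chain of 4 nodes with a double edge between the middle two (F_4). A semisimple Lie algebra decomposes uniquely as the direct sum of simple ideals, one per connected component of its Dynkin diagram, so g ≅ B_2 ⊕ F_4 (dimension 10 + 52 = 62).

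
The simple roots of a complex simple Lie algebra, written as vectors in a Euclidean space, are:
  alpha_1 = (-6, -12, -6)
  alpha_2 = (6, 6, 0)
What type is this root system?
Compute the Cartan integers a_ij = 2(alpha_i, alpha_j)/(alpha_j, alpha_j); the resulting 2x2 Cartan matrix is
[[2, -3], [-1, 2]].
The roots have two lengths (squared-length ratio 3:1); the short ones are alpha_{2}. The associated Dynkin diagram is two nodes joined by a triple edge (G_2), so the type is G_2.

G_2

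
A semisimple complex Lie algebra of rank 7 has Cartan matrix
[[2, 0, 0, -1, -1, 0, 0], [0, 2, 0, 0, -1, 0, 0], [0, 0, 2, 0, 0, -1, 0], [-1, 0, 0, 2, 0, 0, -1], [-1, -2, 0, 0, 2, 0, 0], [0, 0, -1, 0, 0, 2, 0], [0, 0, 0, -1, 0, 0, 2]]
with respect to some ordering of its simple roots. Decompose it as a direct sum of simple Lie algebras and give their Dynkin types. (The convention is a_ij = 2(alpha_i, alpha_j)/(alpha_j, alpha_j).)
A2 + B5

The diagram associated to this matrix has two connected components: the simple roots {alpha_3, alpha_6} form a chain of 2 nodes with single edges (A_2), and {alpha_1, alpha_2, alpha_4, alpha_5, alpha_7} form a chain of 5 nodes with a double edge at one end; the terminal node there is the unique short simple root (B_5). A semisimple Lie algebra decomposes uniquely as the direct sum of simple ideals, one per connected component of its Dynkin diagram, so g ≅ A_2 ⊕ B_5 (dimension 8 + 55 = 63).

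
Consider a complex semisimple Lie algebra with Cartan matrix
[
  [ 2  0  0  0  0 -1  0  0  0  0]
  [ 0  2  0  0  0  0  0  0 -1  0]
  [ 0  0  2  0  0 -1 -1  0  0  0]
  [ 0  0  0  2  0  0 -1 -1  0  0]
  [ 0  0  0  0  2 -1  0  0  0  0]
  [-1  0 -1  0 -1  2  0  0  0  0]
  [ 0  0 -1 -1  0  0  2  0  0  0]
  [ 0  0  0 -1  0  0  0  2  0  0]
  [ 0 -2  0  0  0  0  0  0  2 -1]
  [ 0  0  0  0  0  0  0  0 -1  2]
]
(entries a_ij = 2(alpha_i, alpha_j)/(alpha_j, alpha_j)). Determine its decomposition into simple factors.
The diagram associated to this matrix has two connected components: the simple roots {alpha_2, alpha_9, alpha_10} form a chain of 3 nodes with a double edge at one end; the terminal node there is the unique short simple root (B_3), and {alpha_1, alpha_3, alpha_4, alpha_5, alpha_6, alpha_7, alpha_8} form a chain of 5 nodes with a fork of two nodes at one end (D_7). A semisimple Lie algebra decomposes uniquely as the direct sum of simple ideals, one per connected component of its Dynkin diagram, so g ≅ B_3 ⊕ D_7 (dimension 21 + 91 = 112).

type B_3 + type D_7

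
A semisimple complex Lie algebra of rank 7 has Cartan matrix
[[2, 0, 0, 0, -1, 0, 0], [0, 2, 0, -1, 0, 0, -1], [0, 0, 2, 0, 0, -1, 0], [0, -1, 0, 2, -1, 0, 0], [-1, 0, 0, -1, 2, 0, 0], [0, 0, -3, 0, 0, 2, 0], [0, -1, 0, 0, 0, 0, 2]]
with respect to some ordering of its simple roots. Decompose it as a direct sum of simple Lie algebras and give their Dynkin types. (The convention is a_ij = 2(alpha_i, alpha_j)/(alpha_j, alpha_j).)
type A_5 ⊕ type G_2

The diagram associated to this matrix has two connected components: the simple roots {alpha_1, alpha_2, alpha_4, alpha_5, alpha_7} form a chain of 5 nodes with single edges (A_5), and {alpha_3, alpha_6} form two nodes joined by a triple edge (G_2). A semisimple Lie algebra decomposes uniquely as the direct sum of simple ideals, one per connected component of its Dynkin diagram, so g ≅ A_5 ⊕ G_2 (dimension 35 + 14 = 49).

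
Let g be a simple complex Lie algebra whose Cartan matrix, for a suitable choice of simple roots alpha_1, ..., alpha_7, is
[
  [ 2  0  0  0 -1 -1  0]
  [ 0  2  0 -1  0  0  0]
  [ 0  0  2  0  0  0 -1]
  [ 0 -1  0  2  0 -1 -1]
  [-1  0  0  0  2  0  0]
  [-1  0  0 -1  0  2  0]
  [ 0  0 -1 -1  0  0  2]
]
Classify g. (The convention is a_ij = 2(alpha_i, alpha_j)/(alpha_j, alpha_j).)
The matrix has rank 7 with 2's on the diagonal. Reading the off-diagonal entries as Dynkin edges (a single edge where a_ij = a_ji = -1; a double or triple edge where a_ij * a_ji = 2 or 3), the diagram is a chain of 6 nodes with one extra node attached to the third node from one end (E_7). One simple-root ordering that puts it in standard form is (alpha_3, alpha_2, alpha_7, alpha_4, alpha_6, alpha_1, alpha_5). So the algebra is type E_7.

E7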